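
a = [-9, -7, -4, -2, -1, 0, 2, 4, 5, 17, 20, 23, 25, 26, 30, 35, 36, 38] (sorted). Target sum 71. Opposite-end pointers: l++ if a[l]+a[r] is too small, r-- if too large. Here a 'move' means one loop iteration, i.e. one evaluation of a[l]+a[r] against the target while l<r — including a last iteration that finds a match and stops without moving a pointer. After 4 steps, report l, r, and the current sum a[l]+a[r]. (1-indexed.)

l=5, r=18, sum=37

l=1 r=18: -9+38=29 <71, l++
l=2 r=18: -7+38=31 <71, l++
l=3 r=18: -4+38=34 <71, l++
l=4 r=18: -2+38=36 <71, l++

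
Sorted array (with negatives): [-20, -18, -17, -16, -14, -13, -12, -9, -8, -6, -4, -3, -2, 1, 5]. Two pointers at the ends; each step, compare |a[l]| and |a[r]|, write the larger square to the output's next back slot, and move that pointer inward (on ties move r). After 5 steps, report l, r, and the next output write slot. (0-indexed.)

l=5, r=14, next write slot=9

l=0 r=14: |-20|>|5| out[14]=400, l++
l=1 r=14: |-18|>|5| out[13]=324, l++
l=2 r=14: |-17|>|5| out[12]=289, l++
l=3 r=14: |-16|>|5| out[11]=256, l++
l=4 r=14: |-14|>|5| out[10]=196, l++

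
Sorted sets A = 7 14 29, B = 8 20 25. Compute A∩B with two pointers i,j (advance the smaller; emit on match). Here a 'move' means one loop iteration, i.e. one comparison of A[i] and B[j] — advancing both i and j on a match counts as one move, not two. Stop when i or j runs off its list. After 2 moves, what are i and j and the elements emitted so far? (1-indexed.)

[i=1,j=1] 7<8 → i++
[i=2,j=1] 14>8 → j++

i=2, j=2, emitted=[]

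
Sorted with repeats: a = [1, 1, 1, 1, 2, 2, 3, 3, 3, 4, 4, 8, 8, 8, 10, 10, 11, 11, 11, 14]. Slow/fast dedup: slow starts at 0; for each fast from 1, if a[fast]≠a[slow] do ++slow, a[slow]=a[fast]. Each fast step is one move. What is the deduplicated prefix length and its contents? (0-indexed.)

slow=0 fast=1: a[fast]=1=a[slow] dup, fast++
slow=0 fast=2: a[fast]=1=a[slow] dup, fast++
slow=0 fast=3: a[fast]=1=a[slow] dup, fast++
slow=0 fast=4: a[fast]=2≠a[slow]=1 write a[1]=2, slow++,fast++
slow=1 fast=5: a[fast]=2=a[slow] dup, fast++
slow=1 fast=6: a[fast]=3≠a[slow]=2 write a[2]=3, slow++,fast++
slow=2 fast=7: a[fast]=3=a[slow] dup, fast++
slow=2 fast=8: a[fast]=3=a[slow] dup, fast++
slow=2 fast=9: a[fast]=4≠a[slow]=3 write a[3]=4, slow++,fast++
slow=3 fast=10: a[fast]=4=a[slow] dup, fast++
slow=3 fast=11: a[fast]=8≠a[slow]=4 write a[4]=8, slow++,fast++
slow=4 fast=12: a[fast]=8=a[slow] dup, fast++
slow=4 fast=13: a[fast]=8=a[slow] dup, fast++
slow=4 fast=14: a[fast]=10≠a[slow]=8 write a[5]=10, slow++,fast++
slow=5 fast=15: a[fast]=10=a[slow] dup, fast++
slow=5 fast=16: a[fast]=11≠a[slow]=10 write a[6]=11, slow++,fast++
slow=6 fast=17: a[fast]=11=a[slow] dup, fast++
slow=6 fast=18: a[fast]=11=a[slow] dup, fast++
slow=6 fast=19: a[fast]=14≠a[slow]=11 write a[7]=14, slow++,fast++

length 8; prefix = [1, 2, 3, 4, 8, 10, 11, 14]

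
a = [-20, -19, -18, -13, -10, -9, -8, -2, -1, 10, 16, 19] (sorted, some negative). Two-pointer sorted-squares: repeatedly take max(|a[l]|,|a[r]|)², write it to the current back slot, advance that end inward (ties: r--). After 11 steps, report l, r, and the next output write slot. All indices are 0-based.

l=8, r=8, next write slot=0

l=0 r=11: |-20|>|19| out[11]=400, l++
l=1 r=11: |-19|<=|19| out[10]=361, r--
l=1 r=10: |-19|>|16| out[9]=361, l++
l=2 r=10: |-18|>|16| out[8]=324, l++
l=3 r=10: |-13|<=|16| out[7]=256, r--
l=3 r=9: |-13|>|10| out[6]=169, l++
l=4 r=9: |-10|<=|10| out[5]=100, r--
l=4 r=8: |-10|>|-1| out[4]=100, l++
l=5 r=8: |-9|>|-1| out[3]=81, l++
l=6 r=8: |-8|>|-1| out[2]=64, l++
l=7 r=8: |-2|>|-1| out[1]=4, l++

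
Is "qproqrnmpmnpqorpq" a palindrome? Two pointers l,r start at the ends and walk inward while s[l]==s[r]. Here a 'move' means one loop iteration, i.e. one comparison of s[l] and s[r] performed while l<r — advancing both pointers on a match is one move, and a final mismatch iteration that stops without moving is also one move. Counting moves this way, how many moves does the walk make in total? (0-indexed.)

6 moves

l=0 r=16: 'q'=='q', l++,r--
l=1 r=15: 'p'=='p', l++,r--
l=2 r=14: 'r'=='r', l++,r--
l=3 r=13: 'o'=='o', l++,r--
l=4 r=12: 'q'=='q', l++,r--
l=5 r=11: 'r'!='p', stop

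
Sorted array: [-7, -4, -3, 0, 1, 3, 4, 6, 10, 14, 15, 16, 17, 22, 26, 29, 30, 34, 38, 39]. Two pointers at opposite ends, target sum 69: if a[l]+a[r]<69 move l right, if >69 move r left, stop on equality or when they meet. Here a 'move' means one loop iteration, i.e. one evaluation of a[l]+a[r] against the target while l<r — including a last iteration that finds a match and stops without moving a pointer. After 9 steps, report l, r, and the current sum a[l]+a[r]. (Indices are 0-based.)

l=9, r=19, sum=53

[0,19] -7+39=32 <69 → l++
[1,19] -4+39=35 <69 → l++
[2,19] -3+39=36 <69 → l++
[3,19] 0+39=39 <69 → l++
[4,19] 1+39=40 <69 → l++
[5,19] 3+39=42 <69 → l++
[6,19] 4+39=43 <69 → l++
[7,19] 6+39=45 <69 → l++
[8,19] 10+39=49 <69 → l++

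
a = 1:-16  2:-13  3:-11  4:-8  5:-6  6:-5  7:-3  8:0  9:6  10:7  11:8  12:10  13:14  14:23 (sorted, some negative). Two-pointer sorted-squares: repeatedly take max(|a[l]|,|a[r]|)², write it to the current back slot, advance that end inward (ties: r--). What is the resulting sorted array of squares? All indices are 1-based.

[0, 9, 25, 36, 36, 49, 64, 64, 100, 121, 169, 196, 256, 529]

l=1 r=14: |-16|<=|23| out[14]=529, r--
l=1 r=13: |-16|>|14| out[13]=256, l++
l=2 r=13: |-13|<=|14| out[12]=196, r--
l=2 r=12: |-13|>|10| out[11]=169, l++
l=3 r=12: |-11|>|10| out[10]=121, l++
l=4 r=12: |-8|<=|10| out[9]=100, r--
l=4 r=11: |-8|<=|8| out[8]=64, r--
l=4 r=10: |-8|>|7| out[7]=64, l++
l=5 r=10: |-6|<=|7| out[6]=49, r--
l=5 r=9: |-6|<=|6| out[5]=36, r--
l=5 r=8: |-6|>|0| out[4]=36, l++
l=6 r=8: |-5|>|0| out[3]=25, l++
l=7 r=8: |-3|>|0| out[2]=9, l++
l=8 r=8: |0|<=|0| out[1]=0, r--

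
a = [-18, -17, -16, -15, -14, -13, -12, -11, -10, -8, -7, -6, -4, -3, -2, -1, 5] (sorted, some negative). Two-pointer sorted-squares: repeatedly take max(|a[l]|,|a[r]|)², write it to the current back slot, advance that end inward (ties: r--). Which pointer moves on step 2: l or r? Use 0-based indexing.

l

l=0 r=16: |-18|>|5| out[16]=324, l++
l=1 r=16: |-17|>|5| out[15]=289, l++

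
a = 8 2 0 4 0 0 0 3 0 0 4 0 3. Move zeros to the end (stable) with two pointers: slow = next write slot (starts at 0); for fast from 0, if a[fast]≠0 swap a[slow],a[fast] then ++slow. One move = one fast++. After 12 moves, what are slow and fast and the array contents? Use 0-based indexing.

slow=5, fast=12, a=[8, 2, 4, 3, 4, 0, 0, 0, 0, 0, 0, 0, 3]

(s=0,f=0) a[fast]=8≠0 swap→a[0]=8 → slow++,fast++
(s=1,f=1) a[fast]=2≠0 swap→a[1]=2 → slow++,fast++
(s=2,f=2) a[fast]=0 → fast++
(s=2,f=3) a[fast]=4≠0 swap→a[2]=4 → slow++,fast++
(s=3,f=4) a[fast]=0 → fast++
(s=3,f=5) a[fast]=0 → fast++
(s=3,f=6) a[fast]=0 → fast++
(s=3,f=7) a[fast]=3≠0 swap→a[3]=3 → slow++,fast++
(s=4,f=8) a[fast]=0 → fast++
(s=4,f=9) a[fast]=0 → fast++
(s=4,f=10) a[fast]=4≠0 swap→a[4]=4 → slow++,fast++
(s=5,f=11) a[fast]=0 → fast++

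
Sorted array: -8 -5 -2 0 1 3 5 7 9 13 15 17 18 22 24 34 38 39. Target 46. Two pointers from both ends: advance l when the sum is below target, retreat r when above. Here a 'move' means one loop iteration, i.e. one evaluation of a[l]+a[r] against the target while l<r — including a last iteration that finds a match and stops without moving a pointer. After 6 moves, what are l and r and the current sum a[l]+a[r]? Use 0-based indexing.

l=0 r=17: -8+39=31 <46, l++
l=1 r=17: -5+39=34 <46, l++
l=2 r=17: -2+39=37 <46, l++
l=3 r=17: 0+39=39 <46, l++
l=4 r=17: 1+39=40 <46, l++
l=5 r=17: 3+39=42 <46, l++

l=6, r=17, sum=44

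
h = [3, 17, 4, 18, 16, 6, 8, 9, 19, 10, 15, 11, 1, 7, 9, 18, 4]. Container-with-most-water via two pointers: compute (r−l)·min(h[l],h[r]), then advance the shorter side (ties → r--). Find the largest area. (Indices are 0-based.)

l=0 r=16: min(3,4)*16=48 best=48 *, l++
l=1 r=16: min(17,4)*15=60 best=60 *, r--
l=1 r=15: min(17,18)*14=238 best=238 *, l++
l=2 r=15: min(4,18)*13=52 best=238, l++
l=3 r=15: min(18,18)*12=216 best=238, r--
l=3 r=14: min(18,9)*11=99 best=238, r--
l=3 r=13: min(18,7)*10=70 best=238, r--
l=3 r=12: min(18,1)*9=9 best=238, r--
l=3 r=11: min(18,11)*8=88 best=238, r--
l=3 r=10: min(18,15)*7=105 best=238, r--
l=3 r=9: min(18,10)*6=60 best=238, r--
l=3 r=8: min(18,19)*5=90 best=238, l++
l=4 r=8: min(16,19)*4=64 best=238, l++
l=5 r=8: min(6,19)*3=18 best=238, l++
l=6 r=8: min(8,19)*2=16 best=238, l++
l=7 r=8: min(9,19)*1=9 best=238, l++

max area = 238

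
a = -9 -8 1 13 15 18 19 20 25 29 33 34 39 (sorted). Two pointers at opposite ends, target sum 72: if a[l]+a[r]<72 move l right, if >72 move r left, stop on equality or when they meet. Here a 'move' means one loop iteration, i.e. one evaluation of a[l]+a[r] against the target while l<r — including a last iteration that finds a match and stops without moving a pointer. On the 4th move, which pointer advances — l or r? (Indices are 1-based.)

l=1 r=13: -9+39=30 <72, l++
l=2 r=13: -8+39=31 <72, l++
l=3 r=13: 1+39=40 <72, l++
l=4 r=13: 13+39=52 <72, l++

l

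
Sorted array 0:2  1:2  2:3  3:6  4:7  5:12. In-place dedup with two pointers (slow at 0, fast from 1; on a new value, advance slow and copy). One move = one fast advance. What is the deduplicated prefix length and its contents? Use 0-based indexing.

length 5; prefix = [2, 3, 6, 7, 12]

slow=0 fast=1: a[fast]=2=a[slow] dup, fast++
slow=0 fast=2: a[fast]=3≠a[slow]=2 write a[1]=3, slow++,fast++
slow=1 fast=3: a[fast]=6≠a[slow]=3 write a[2]=6, slow++,fast++
slow=2 fast=4: a[fast]=7≠a[slow]=6 write a[3]=7, slow++,fast++
slow=3 fast=5: a[fast]=12≠a[slow]=7 write a[4]=12, slow++,fast++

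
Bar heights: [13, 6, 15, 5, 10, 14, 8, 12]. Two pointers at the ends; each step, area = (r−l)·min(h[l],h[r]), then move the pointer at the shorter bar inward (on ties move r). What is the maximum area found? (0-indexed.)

max area = 84

[0,7] min(13,12)*7=84 best=84 * → r--
[0,6] min(13,8)*6=48 best=84 → r--
[0,5] min(13,14)*5=65 best=84 → l++
[1,5] min(6,14)*4=24 best=84 → l++
[2,5] min(15,14)*3=42 best=84 → r--
[2,4] min(15,10)*2=20 best=84 → r--
[2,3] min(15,5)*1=5 best=84 → r--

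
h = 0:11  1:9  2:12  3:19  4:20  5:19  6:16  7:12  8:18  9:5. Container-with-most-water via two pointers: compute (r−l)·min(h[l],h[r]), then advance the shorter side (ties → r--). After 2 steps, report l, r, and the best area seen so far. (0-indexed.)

l=0 r=9: min(11,5)*9=45 best=45 *, r--
l=0 r=8: min(11,18)*8=88 best=88 *, l++

l=1, r=8, best area=88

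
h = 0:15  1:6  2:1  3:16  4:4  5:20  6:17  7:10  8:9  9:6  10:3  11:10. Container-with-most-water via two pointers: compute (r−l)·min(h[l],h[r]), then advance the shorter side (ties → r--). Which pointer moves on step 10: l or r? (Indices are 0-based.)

l

[0,11] min(15,10)*11=110 best=110 * → r--
[0,10] min(15,3)*10=30 best=110 → r--
[0,9] min(15,6)*9=54 best=110 → r--
[0,8] min(15,9)*8=72 best=110 → r--
[0,7] min(15,10)*7=70 best=110 → r--
[0,6] min(15,17)*6=90 best=110 → l++
[1,6] min(6,17)*5=30 best=110 → l++
[2,6] min(1,17)*4=4 best=110 → l++
[3,6] min(16,17)*3=48 best=110 → l++
[4,6] min(4,17)*2=8 best=110 → l++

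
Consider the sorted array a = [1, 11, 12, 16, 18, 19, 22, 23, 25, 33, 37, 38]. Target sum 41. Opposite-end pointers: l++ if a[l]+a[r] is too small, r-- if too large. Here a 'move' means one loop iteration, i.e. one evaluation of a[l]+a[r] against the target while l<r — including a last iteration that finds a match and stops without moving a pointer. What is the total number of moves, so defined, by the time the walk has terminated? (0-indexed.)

l=0 r=11: 1+38=39 <41, l++
l=1 r=11: 11+38=49 >41, r--
l=1 r=10: 11+37=48 >41, r--
l=1 r=9: 11+33=44 >41, r--
l=1 r=8: 11+25=36 <41, l++
l=2 r=8: 12+25=37 <41, l++
l=3 r=8: 16+25=41, found

7 moves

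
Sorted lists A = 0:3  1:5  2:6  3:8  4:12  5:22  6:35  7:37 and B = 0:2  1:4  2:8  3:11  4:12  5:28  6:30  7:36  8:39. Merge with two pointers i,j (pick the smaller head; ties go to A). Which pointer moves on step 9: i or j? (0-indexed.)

[i=0,j=0] A[i]=3>B[j]=2 take 2 → j++
[i=0,j=1] A[i]=3<=B[j]=4 take 3 → i++
[i=1,j=1] A[i]=5>B[j]=4 take 4 → j++
[i=1,j=2] A[i]=5<=B[j]=8 take 5 → i++
[i=2,j=2] A[i]=6<=B[j]=8 take 6 → i++
[i=3,j=2] A[i]=8<=B[j]=8 take 8 → i++
[i=4,j=2] A[i]=12>B[j]=8 take 8 → j++
[i=4,j=3] A[i]=12>B[j]=11 take 11 → j++
[i=4,j=4] A[i]=12<=B[j]=12 take 12 → i++

i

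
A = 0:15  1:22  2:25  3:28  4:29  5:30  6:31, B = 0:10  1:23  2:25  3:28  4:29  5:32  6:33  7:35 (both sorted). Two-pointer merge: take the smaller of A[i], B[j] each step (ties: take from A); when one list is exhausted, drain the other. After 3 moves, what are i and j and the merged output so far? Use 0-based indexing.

i=2, j=1, merged so far=[10, 15, 22]

[i=0,j=0] A[i]=15>B[j]=10 take 10 → j++
[i=0,j=1] A[i]=15<=B[j]=23 take 15 → i++
[i=1,j=1] A[i]=22<=B[j]=23 take 22 → i++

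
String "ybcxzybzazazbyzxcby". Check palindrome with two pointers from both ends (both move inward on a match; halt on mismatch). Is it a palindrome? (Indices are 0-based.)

palindrome

[0,18] 'y'=='y' → l++,r--
[1,17] 'b'=='b' → l++,r--
[2,16] 'c'=='c' → l++,r--
[3,15] 'x'=='x' → l++,r--
[4,14] 'z'=='z' → l++,r--
[5,13] 'y'=='y' → l++,r--
[6,12] 'b'=='b' → l++,r--
[7,11] 'z'=='z' → l++,r--
[8,10] 'a'=='a' → l++,r--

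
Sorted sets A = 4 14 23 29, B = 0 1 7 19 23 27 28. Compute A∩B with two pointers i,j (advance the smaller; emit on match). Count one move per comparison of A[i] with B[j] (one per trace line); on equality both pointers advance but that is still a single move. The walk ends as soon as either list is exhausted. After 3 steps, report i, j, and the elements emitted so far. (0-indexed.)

i=1, j=2, emitted=[]

[i=0,j=0] 4>0 → j++
[i=0,j=1] 4>1 → j++
[i=0,j=2] 4<7 → i++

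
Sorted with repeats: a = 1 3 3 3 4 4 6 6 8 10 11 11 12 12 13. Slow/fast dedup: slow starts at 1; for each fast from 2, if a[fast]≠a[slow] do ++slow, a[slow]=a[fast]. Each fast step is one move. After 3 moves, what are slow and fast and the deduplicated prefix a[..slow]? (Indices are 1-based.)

(s=1,f=2) a[fast]=3≠a[slow]=1 write a[2]=3 → slow++,fast++
(s=2,f=3) a[fast]=3=a[slow] dup → fast++
(s=2,f=4) a[fast]=3=a[slow] dup → fast++

slow=2, fast=5, prefix=[1, 3]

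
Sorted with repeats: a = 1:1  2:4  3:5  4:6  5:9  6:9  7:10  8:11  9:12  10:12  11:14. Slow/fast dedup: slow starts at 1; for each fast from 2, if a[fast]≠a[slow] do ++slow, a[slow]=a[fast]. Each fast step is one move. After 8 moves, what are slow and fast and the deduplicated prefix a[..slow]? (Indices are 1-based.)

slow=8, fast=10, prefix=[1, 4, 5, 6, 9, 10, 11, 12]

slow=1 fast=2: a[fast]=4≠a[slow]=1 write a[2]=4, slow++,fast++
slow=2 fast=3: a[fast]=5≠a[slow]=4 write a[3]=5, slow++,fast++
slow=3 fast=4: a[fast]=6≠a[slow]=5 write a[4]=6, slow++,fast++
slow=4 fast=5: a[fast]=9≠a[slow]=6 write a[5]=9, slow++,fast++
slow=5 fast=6: a[fast]=9=a[slow] dup, fast++
slow=5 fast=7: a[fast]=10≠a[slow]=9 write a[6]=10, slow++,fast++
slow=6 fast=8: a[fast]=11≠a[slow]=10 write a[7]=11, slow++,fast++
slow=7 fast=9: a[fast]=12≠a[slow]=11 write a[8]=12, slow++,fast++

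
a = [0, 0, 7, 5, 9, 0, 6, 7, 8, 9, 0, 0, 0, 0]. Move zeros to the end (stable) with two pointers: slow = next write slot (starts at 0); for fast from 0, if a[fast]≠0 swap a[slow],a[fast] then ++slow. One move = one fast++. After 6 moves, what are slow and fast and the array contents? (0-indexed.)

slow=3, fast=6, a=[7, 5, 9, 0, 0, 0, 6, 7, 8, 9, 0, 0, 0, 0]

slow=0 fast=0: a[fast]=0, fast++
slow=0 fast=1: a[fast]=0, fast++
slow=0 fast=2: a[fast]=7≠0 swap→a[0]=7, slow++,fast++
slow=1 fast=3: a[fast]=5≠0 swap→a[1]=5, slow++,fast++
slow=2 fast=4: a[fast]=9≠0 swap→a[2]=9, slow++,fast++
slow=3 fast=5: a[fast]=0, fast++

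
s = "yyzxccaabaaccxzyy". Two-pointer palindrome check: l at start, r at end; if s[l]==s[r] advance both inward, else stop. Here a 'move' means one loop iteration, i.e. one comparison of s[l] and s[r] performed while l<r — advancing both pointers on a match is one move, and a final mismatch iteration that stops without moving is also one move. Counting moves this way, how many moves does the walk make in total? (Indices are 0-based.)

8 moves

l=0 r=16: 'y'=='y', l++,r--
l=1 r=15: 'y'=='y', l++,r--
l=2 r=14: 'z'=='z', l++,r--
l=3 r=13: 'x'=='x', l++,r--
l=4 r=12: 'c'=='c', l++,r--
l=5 r=11: 'c'=='c', l++,r--
l=6 r=10: 'a'=='a', l++,r--
l=7 r=9: 'a'=='a', l++,r--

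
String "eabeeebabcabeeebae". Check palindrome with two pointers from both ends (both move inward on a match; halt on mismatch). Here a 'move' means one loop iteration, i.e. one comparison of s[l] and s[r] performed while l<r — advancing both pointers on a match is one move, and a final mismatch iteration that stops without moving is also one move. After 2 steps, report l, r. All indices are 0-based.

l=0 r=17: 'e'=='e', l++,r--
l=1 r=16: 'a'=='a', l++,r--

l=2, r=15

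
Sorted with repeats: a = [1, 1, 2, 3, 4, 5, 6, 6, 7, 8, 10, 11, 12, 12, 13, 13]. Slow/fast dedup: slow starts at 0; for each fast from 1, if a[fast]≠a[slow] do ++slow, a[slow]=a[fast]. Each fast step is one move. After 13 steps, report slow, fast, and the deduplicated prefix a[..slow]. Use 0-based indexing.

slow=10, fast=14, prefix=[1, 2, 3, 4, 5, 6, 7, 8, 10, 11, 12]

(s=0,f=1) a[fast]=1=a[slow] dup → fast++
(s=0,f=2) a[fast]=2≠a[slow]=1 write a[1]=2 → slow++,fast++
(s=1,f=3) a[fast]=3≠a[slow]=2 write a[2]=3 → slow++,fast++
(s=2,f=4) a[fast]=4≠a[slow]=3 write a[3]=4 → slow++,fast++
(s=3,f=5) a[fast]=5≠a[slow]=4 write a[4]=5 → slow++,fast++
(s=4,f=6) a[fast]=6≠a[slow]=5 write a[5]=6 → slow++,fast++
(s=5,f=7) a[fast]=6=a[slow] dup → fast++
(s=5,f=8) a[fast]=7≠a[slow]=6 write a[6]=7 → slow++,fast++
(s=6,f=9) a[fast]=8≠a[slow]=7 write a[7]=8 → slow++,fast++
(s=7,f=10) a[fast]=10≠a[slow]=8 write a[8]=10 → slow++,fast++
(s=8,f=11) a[fast]=11≠a[slow]=10 write a[9]=11 → slow++,fast++
(s=9,f=12) a[fast]=12≠a[slow]=11 write a[10]=12 → slow++,fast++
(s=10,f=13) a[fast]=12=a[slow] dup → fast++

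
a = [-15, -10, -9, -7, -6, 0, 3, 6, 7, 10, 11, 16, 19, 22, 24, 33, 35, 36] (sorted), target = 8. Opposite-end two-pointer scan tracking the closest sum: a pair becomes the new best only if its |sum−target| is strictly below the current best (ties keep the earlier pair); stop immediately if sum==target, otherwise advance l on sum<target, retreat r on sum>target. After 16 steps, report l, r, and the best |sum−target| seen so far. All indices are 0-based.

l=0 r=17: -15+36=21 d=13 *, r--
l=0 r=16: -15+35=20 d=12 *, r--
l=0 r=15: -15+33=18 d=10 *, r--
l=0 r=14: -15+24=9 d=1 *, r--
l=0 r=13: -15+22=7 d=1, l++
l=1 r=13: -10+22=12 d=4, r--
l=1 r=12: -10+19=9 d=1, r--
l=1 r=11: -10+16=6 d=2, l++
l=2 r=11: -9+16=7 d=1, l++
l=3 r=11: -7+16=9 d=1, r--
l=3 r=10: -7+11=4 d=4, l++
l=4 r=10: -6+11=5 d=3, l++
l=5 r=10: 0+11=11 d=3, r--
l=5 r=9: 0+10=10 d=2, r--
l=5 r=8: 0+7=7 d=1, l++
l=6 r=8: 3+7=10 d=2, r--

l=6, r=7, best |Δ|=1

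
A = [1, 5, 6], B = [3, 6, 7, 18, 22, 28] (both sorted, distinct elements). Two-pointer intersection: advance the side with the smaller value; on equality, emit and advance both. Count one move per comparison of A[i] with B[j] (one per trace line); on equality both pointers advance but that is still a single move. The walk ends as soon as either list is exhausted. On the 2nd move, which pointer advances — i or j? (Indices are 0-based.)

i=0 j=0: 1<3, i++
i=1 j=0: 5>3, j++

j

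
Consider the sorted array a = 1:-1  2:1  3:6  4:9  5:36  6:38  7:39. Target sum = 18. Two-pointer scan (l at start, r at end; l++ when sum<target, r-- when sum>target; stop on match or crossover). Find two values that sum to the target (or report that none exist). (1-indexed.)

[1,7] -1+39=38 >18 → r--
[1,6] -1+38=37 >18 → r--
[1,5] -1+36=35 >18 → r--
[1,4] -1+9=8 <18 → l++
[2,4] 1+9=10 <18 → l++
[3,4] 6+9=15 <18 → l++

no pair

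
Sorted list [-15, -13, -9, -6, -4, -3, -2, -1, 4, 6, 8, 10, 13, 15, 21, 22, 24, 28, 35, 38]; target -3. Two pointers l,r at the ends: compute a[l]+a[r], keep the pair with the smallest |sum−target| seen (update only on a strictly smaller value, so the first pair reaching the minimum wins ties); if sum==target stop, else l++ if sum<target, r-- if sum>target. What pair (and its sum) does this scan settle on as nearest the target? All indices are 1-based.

[1,20] -15+38=23 d=26 * → r--
[1,19] -15+35=20 d=23 * → r--
[1,18] -15+28=13 d=16 * → r--
[1,17] -15+24=9 d=12 * → r--
[1,16] -15+22=7 d=10 * → r--
[1,15] -15+21=6 d=9 * → r--
[1,14] -15+15=0 d=3 * → r--
[1,13] -15+13=-2 d=1 * → r--
[1,12] -15+10=-5 d=2 → l++
[2,12] -13+10=-3 d=0 * → stop

pair (-13, 10) with sum -3 (|Δ|=0)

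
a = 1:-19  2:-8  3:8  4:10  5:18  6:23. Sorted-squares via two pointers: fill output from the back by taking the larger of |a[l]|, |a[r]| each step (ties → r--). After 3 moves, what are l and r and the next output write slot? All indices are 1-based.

l=1 r=6: |-19|<=|23| out[6]=529, r--
l=1 r=5: |-19|>|18| out[5]=361, l++
l=2 r=5: |-8|<=|18| out[4]=324, r--

l=2, r=4, next write slot=3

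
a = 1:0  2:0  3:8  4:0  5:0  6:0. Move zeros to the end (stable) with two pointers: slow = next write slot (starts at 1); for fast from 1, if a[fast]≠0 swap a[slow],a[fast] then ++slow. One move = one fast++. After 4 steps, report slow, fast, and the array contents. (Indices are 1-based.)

(s=1,f=1) a[fast]=0 → fast++
(s=1,f=2) a[fast]=0 → fast++
(s=1,f=3) a[fast]=8≠0 swap→a[1]=8 → slow++,fast++
(s=2,f=4) a[fast]=0 → fast++

slow=2, fast=5, a=[8, 0, 0, 0, 0, 0]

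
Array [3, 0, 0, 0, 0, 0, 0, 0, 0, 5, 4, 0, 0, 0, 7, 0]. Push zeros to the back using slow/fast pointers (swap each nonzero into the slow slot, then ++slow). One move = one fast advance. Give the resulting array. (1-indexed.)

[3, 5, 4, 7, 0, 0, 0, 0, 0, 0, 0, 0, 0, 0, 0, 0]

slow=1 fast=1: a[fast]=3≠0 swap→a[1]=3, slow++,fast++
slow=2 fast=2: a[fast]=0, fast++
slow=2 fast=3: a[fast]=0, fast++
slow=2 fast=4: a[fast]=0, fast++
slow=2 fast=5: a[fast]=0, fast++
slow=2 fast=6: a[fast]=0, fast++
slow=2 fast=7: a[fast]=0, fast++
slow=2 fast=8: a[fast]=0, fast++
slow=2 fast=9: a[fast]=0, fast++
slow=2 fast=10: a[fast]=5≠0 swap→a[2]=5, slow++,fast++
slow=3 fast=11: a[fast]=4≠0 swap→a[3]=4, slow++,fast++
slow=4 fast=12: a[fast]=0, fast++
slow=4 fast=13: a[fast]=0, fast++
slow=4 fast=14: a[fast]=0, fast++
slow=4 fast=15: a[fast]=7≠0 swap→a[4]=7, slow++,fast++
slow=5 fast=16: a[fast]=0, fast++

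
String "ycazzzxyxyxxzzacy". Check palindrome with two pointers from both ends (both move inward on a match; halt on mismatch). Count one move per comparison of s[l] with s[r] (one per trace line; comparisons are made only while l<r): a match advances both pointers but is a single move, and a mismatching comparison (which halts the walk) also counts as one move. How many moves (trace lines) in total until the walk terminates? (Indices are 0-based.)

l=0 r=16: 'y'=='y', l++,r--
l=1 r=15: 'c'=='c', l++,r--
l=2 r=14: 'a'=='a', l++,r--
l=3 r=13: 'z'=='z', l++,r--
l=4 r=12: 'z'=='z', l++,r--
l=5 r=11: 'z'!='x', stop

6 moves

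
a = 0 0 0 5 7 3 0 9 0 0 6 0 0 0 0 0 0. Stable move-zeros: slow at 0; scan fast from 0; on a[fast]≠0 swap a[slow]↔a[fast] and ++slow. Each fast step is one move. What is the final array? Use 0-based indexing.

(s=0,f=0) a[fast]=0 → fast++
(s=0,f=1) a[fast]=0 → fast++
(s=0,f=2) a[fast]=0 → fast++
(s=0,f=3) a[fast]=5≠0 swap→a[0]=5 → slow++,fast++
(s=1,f=4) a[fast]=7≠0 swap→a[1]=7 → slow++,fast++
(s=2,f=5) a[fast]=3≠0 swap→a[2]=3 → slow++,fast++
(s=3,f=6) a[fast]=0 → fast++
(s=3,f=7) a[fast]=9≠0 swap→a[3]=9 → slow++,fast++
(s=4,f=8) a[fast]=0 → fast++
(s=4,f=9) a[fast]=0 → fast++
(s=4,f=10) a[fast]=6≠0 swap→a[4]=6 → slow++,fast++
(s=5,f=11) a[fast]=0 → fast++
(s=5,f=12) a[fast]=0 → fast++
(s=5,f=13) a[fast]=0 → fast++
(s=5,f=14) a[fast]=0 → fast++
(s=5,f=15) a[fast]=0 → fast++
(s=5,f=16) a[fast]=0 → fast++

[5, 7, 3, 9, 6, 0, 0, 0, 0, 0, 0, 0, 0, 0, 0, 0, 0]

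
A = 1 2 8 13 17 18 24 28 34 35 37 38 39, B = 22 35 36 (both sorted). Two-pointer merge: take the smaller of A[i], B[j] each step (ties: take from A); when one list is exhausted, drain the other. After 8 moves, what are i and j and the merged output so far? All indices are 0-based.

i=7, j=1, merged so far=[1, 2, 8, 13, 17, 18, 22, 24]

[i=0,j=0] A[i]=1<=B[j]=22 take 1 → i++
[i=1,j=0] A[i]=2<=B[j]=22 take 2 → i++
[i=2,j=0] A[i]=8<=B[j]=22 take 8 → i++
[i=3,j=0] A[i]=13<=B[j]=22 take 13 → i++
[i=4,j=0] A[i]=17<=B[j]=22 take 17 → i++
[i=5,j=0] A[i]=18<=B[j]=22 take 18 → i++
[i=6,j=0] A[i]=24>B[j]=22 take 22 → j++
[i=6,j=1] A[i]=24<=B[j]=35 take 24 → i++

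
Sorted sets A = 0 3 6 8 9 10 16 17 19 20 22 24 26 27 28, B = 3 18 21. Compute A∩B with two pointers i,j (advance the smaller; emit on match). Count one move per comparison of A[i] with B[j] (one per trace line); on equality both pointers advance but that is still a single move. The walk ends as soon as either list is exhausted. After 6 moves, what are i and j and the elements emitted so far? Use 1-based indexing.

i=7, j=2, emitted=[3]

i=1 j=1: 0<3, i++
i=2 j=1: 3==3 emit, i++,j++
i=3 j=2: 6<18, i++
i=4 j=2: 8<18, i++
i=5 j=2: 9<18, i++
i=6 j=2: 10<18, i++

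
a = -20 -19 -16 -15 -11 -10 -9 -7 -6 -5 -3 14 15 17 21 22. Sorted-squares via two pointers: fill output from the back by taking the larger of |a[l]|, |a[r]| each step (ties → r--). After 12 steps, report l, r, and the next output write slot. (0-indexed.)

[0,15] |-20|<=|22| out[15]=484 → r--
[0,14] |-20|<=|21| out[14]=441 → r--
[0,13] |-20|>|17| out[13]=400 → l++
[1,13] |-19|>|17| out[12]=361 → l++
[2,13] |-16|<=|17| out[11]=289 → r--
[2,12] |-16|>|15| out[10]=256 → l++
[3,12] |-15|<=|15| out[9]=225 → r--
[3,11] |-15|>|14| out[8]=225 → l++
[4,11] |-11|<=|14| out[7]=196 → r--
[4,10] |-11|>|-3| out[6]=121 → l++
[5,10] |-10|>|-3| out[5]=100 → l++
[6,10] |-9|>|-3| out[4]=81 → l++

l=7, r=10, next write slot=3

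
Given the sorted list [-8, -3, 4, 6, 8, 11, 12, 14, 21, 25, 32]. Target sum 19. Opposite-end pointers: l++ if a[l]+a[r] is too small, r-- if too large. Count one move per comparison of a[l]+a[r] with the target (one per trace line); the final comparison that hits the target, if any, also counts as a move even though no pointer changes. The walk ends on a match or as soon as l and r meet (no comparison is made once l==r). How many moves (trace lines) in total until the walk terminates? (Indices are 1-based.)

10 moves

l=1 r=11: -8+32=24 >19, r--
l=1 r=10: -8+25=17 <19, l++
l=2 r=10: -3+25=22 >19, r--
l=2 r=9: -3+21=18 <19, l++
l=3 r=9: 4+21=25 >19, r--
l=3 r=8: 4+14=18 <19, l++
l=4 r=8: 6+14=20 >19, r--
l=4 r=7: 6+12=18 <19, l++
l=5 r=7: 8+12=20 >19, r--
l=5 r=6: 8+11=19, found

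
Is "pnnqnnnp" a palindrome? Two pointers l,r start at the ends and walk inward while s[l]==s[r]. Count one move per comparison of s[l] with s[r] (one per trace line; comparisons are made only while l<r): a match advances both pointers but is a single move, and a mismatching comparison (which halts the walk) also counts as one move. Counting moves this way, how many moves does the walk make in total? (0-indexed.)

4 moves

l=0 r=7: 'p'=='p', l++,r--
l=1 r=6: 'n'=='n', l++,r--
l=2 r=5: 'n'=='n', l++,r--
l=3 r=4: 'q'!='n', stop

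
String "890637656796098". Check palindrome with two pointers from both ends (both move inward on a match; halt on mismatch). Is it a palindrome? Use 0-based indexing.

l=0 r=14: '8'=='8', l++,r--
l=1 r=13: '9'=='9', l++,r--
l=2 r=12: '0'=='0', l++,r--
l=3 r=11: '6'=='6', l++,r--
l=4 r=10: '3'!='9', stop

not a palindrome (mismatch at 4,10)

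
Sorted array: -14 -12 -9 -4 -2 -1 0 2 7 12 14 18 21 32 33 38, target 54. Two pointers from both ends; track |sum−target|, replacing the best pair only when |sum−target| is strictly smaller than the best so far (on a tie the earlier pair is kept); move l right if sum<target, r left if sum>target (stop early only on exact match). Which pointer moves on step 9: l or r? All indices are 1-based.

l

[1,16] -14+38=24 d=30 * → l++
[2,16] -12+38=26 d=28 * → l++
[3,16] -9+38=29 d=25 * → l++
[4,16] -4+38=34 d=20 * → l++
[5,16] -2+38=36 d=18 * → l++
[6,16] -1+38=37 d=17 * → l++
[7,16] 0+38=38 d=16 * → l++
[8,16] 2+38=40 d=14 * → l++
[9,16] 7+38=45 d=9 * → l++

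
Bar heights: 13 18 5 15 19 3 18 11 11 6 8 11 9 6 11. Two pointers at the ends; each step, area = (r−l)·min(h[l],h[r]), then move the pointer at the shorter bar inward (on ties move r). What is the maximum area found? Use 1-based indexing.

max area = 154

l=1 r=15: min(13,11)*14=154 best=154 *, r--
l=1 r=14: min(13,6)*13=78 best=154, r--
l=1 r=13: min(13,9)*12=108 best=154, r--
l=1 r=12: min(13,11)*11=121 best=154, r--
l=1 r=11: min(13,8)*10=80 best=154, r--
l=1 r=10: min(13,6)*9=54 best=154, r--
l=1 r=9: min(13,11)*8=88 best=154, r--
l=1 r=8: min(13,11)*7=77 best=154, r--
l=1 r=7: min(13,18)*6=78 best=154, l++
l=2 r=7: min(18,18)*5=90 best=154, r--
l=2 r=6: min(18,3)*4=12 best=154, r--
l=2 r=5: min(18,19)*3=54 best=154, l++
l=3 r=5: min(5,19)*2=10 best=154, l++
l=4 r=5: min(15,19)*1=15 best=154, l++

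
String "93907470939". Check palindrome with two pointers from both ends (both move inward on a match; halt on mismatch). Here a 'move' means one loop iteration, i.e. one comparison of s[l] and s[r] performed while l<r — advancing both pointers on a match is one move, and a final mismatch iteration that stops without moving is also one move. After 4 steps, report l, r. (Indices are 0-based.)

[0,10] '9'=='9' → l++,r--
[1,9] '3'=='3' → l++,r--
[2,8] '9'=='9' → l++,r--
[3,7] '0'=='0' → l++,r--

l=4, r=6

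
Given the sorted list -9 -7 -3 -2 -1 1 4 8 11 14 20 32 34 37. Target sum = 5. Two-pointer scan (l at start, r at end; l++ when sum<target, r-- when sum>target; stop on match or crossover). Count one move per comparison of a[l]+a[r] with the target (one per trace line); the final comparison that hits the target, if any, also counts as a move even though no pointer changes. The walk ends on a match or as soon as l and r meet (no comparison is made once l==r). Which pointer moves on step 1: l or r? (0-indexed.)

r

[0,13] -9+37=28 >5 → r--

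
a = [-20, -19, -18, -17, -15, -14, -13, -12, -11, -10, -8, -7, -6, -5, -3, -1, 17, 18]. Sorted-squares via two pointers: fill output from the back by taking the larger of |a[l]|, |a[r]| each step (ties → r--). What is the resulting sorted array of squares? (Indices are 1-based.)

[1, 9, 25, 36, 49, 64, 100, 121, 144, 169, 196, 225, 289, 289, 324, 324, 361, 400]

l=1 r=18: |-20|>|18| out[18]=400, l++
l=2 r=18: |-19|>|18| out[17]=361, l++
l=3 r=18: |-18|<=|18| out[16]=324, r--
l=3 r=17: |-18|>|17| out[15]=324, l++
l=4 r=17: |-17|<=|17| out[14]=289, r--
l=4 r=16: |-17|>|-1| out[13]=289, l++
l=5 r=16: |-15|>|-1| out[12]=225, l++
l=6 r=16: |-14|>|-1| out[11]=196, l++
l=7 r=16: |-13|>|-1| out[10]=169, l++
l=8 r=16: |-12|>|-1| out[9]=144, l++
l=9 r=16: |-11|>|-1| out[8]=121, l++
l=10 r=16: |-10|>|-1| out[7]=100, l++
l=11 r=16: |-8|>|-1| out[6]=64, l++
l=12 r=16: |-7|>|-1| out[5]=49, l++
l=13 r=16: |-6|>|-1| out[4]=36, l++
l=14 r=16: |-5|>|-1| out[3]=25, l++
l=15 r=16: |-3|>|-1| out[2]=9, l++
l=16 r=16: |-1|<=|-1| out[1]=1, r--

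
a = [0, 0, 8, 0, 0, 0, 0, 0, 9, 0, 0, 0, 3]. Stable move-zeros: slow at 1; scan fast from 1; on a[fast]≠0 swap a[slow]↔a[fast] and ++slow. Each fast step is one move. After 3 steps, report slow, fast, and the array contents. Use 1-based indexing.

slow=2, fast=4, a=[8, 0, 0, 0, 0, 0, 0, 0, 9, 0, 0, 0, 3]

slow=1 fast=1: a[fast]=0, fast++
slow=1 fast=2: a[fast]=0, fast++
slow=1 fast=3: a[fast]=8≠0 swap→a[1]=8, slow++,fast++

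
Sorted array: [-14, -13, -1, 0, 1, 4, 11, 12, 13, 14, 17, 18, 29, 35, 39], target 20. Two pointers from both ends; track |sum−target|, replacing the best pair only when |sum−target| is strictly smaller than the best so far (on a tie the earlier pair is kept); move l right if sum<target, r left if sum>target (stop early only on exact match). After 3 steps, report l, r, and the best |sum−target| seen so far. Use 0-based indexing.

l=1, r=12, best |Δ|=1

l=0 r=14: -14+39=25 d=5 *, r--
l=0 r=13: -14+35=21 d=1 *, r--
l=0 r=12: -14+29=15 d=5, l++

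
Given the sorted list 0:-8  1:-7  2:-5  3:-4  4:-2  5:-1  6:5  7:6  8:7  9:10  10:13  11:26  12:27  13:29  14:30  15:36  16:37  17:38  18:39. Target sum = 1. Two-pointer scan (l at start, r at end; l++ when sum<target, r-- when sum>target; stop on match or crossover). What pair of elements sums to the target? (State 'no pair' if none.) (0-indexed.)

(-5, 6)

[0,18] -8+39=31 >1 → r--
[0,17] -8+38=30 >1 → r--
[0,16] -8+37=29 >1 → r--
[0,15] -8+36=28 >1 → r--
[0,14] -8+30=22 >1 → r--
[0,13] -8+29=21 >1 → r--
[0,12] -8+27=19 >1 → r--
[0,11] -8+26=18 >1 → r--
[0,10] -8+13=5 >1 → r--
[0,9] -8+10=2 >1 → r--
[0,8] -8+7=-1 <1 → l++
[1,8] -7+7=0 <1 → l++
[2,8] -5+7=2 >1 → r--
[2,7] -5+6=1 → found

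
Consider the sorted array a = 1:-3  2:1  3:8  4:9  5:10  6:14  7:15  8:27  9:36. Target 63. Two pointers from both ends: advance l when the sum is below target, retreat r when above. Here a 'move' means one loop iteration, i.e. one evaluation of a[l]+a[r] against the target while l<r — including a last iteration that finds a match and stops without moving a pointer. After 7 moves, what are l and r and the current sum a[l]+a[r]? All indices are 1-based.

l=8, r=9, sum=63

l=1 r=9: -3+36=33 <63, l++
l=2 r=9: 1+36=37 <63, l++
l=3 r=9: 8+36=44 <63, l++
l=4 r=9: 9+36=45 <63, l++
l=5 r=9: 10+36=46 <63, l++
l=6 r=9: 14+36=50 <63, l++
l=7 r=9: 15+36=51 <63, l++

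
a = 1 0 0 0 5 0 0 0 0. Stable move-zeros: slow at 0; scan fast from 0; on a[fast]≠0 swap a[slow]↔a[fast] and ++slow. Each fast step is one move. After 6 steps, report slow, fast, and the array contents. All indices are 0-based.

slow=2, fast=6, a=[1, 5, 0, 0, 0, 0, 0, 0, 0]

slow=0 fast=0: a[fast]=1≠0 swap→a[0]=1, slow++,fast++
slow=1 fast=1: a[fast]=0, fast++
slow=1 fast=2: a[fast]=0, fast++
slow=1 fast=3: a[fast]=0, fast++
slow=1 fast=4: a[fast]=5≠0 swap→a[1]=5, slow++,fast++
slow=2 fast=5: a[fast]=0, fast++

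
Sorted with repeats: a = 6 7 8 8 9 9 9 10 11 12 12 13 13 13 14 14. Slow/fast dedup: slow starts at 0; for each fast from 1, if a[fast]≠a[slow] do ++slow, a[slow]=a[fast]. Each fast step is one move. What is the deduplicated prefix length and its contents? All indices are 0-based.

length 9; prefix = [6, 7, 8, 9, 10, 11, 12, 13, 14]

(s=0,f=1) a[fast]=7≠a[slow]=6 write a[1]=7 → slow++,fast++
(s=1,f=2) a[fast]=8≠a[slow]=7 write a[2]=8 → slow++,fast++
(s=2,f=3) a[fast]=8=a[slow] dup → fast++
(s=2,f=4) a[fast]=9≠a[slow]=8 write a[3]=9 → slow++,fast++
(s=3,f=5) a[fast]=9=a[slow] dup → fast++
(s=3,f=6) a[fast]=9=a[slow] dup → fast++
(s=3,f=7) a[fast]=10≠a[slow]=9 write a[4]=10 → slow++,fast++
(s=4,f=8) a[fast]=11≠a[slow]=10 write a[5]=11 → slow++,fast++
(s=5,f=9) a[fast]=12≠a[slow]=11 write a[6]=12 → slow++,fast++
(s=6,f=10) a[fast]=12=a[slow] dup → fast++
(s=6,f=11) a[fast]=13≠a[slow]=12 write a[7]=13 → slow++,fast++
(s=7,f=12) a[fast]=13=a[slow] dup → fast++
(s=7,f=13) a[fast]=13=a[slow] dup → fast++
(s=7,f=14) a[fast]=14≠a[slow]=13 write a[8]=14 → slow++,fast++
(s=8,f=15) a[fast]=14=a[slow] dup → fast++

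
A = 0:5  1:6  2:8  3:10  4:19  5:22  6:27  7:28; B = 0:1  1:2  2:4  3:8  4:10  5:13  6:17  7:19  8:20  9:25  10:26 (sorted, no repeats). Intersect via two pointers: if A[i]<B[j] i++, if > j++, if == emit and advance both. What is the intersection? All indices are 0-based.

intersection = [8, 10, 19]

[i=0,j=0] 5>1 → j++
[i=0,j=1] 5>2 → j++
[i=0,j=2] 5>4 → j++
[i=0,j=3] 5<8 → i++
[i=1,j=3] 6<8 → i++
[i=2,j=3] 8==8 emit → i++,j++
[i=3,j=4] 10==10 emit → i++,j++
[i=4,j=5] 19>13 → j++
[i=4,j=6] 19>17 → j++
[i=4,j=7] 19==19 emit → i++,j++
[i=5,j=8] 22>20 → j++
[i=5,j=9] 22<25 → i++
[i=6,j=9] 27>25 → j++
[i=6,j=10] 27>26 → j++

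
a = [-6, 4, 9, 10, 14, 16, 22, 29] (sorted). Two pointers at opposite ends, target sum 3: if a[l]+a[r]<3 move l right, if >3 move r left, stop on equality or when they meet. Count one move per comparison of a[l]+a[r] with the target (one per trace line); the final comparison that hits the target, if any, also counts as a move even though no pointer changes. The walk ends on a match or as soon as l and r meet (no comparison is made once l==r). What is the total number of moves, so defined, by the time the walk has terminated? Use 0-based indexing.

6 moves

[0,7] -6+29=23 >3 → r--
[0,6] -6+22=16 >3 → r--
[0,5] -6+16=10 >3 → r--
[0,4] -6+14=8 >3 → r--
[0,3] -6+10=4 >3 → r--
[0,2] -6+9=3 → found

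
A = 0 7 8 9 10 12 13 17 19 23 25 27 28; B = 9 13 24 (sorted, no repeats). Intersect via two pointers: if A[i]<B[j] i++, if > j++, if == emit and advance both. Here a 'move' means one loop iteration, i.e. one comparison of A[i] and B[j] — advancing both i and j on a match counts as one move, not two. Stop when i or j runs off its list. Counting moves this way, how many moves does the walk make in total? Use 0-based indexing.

11 moves

i=0 j=0: 0<9, i++
i=1 j=0: 7<9, i++
i=2 j=0: 8<9, i++
i=3 j=0: 9==9 emit, i++,j++
i=4 j=1: 10<13, i++
i=5 j=1: 12<13, i++
i=6 j=1: 13==13 emit, i++,j++
i=7 j=2: 17<24, i++
i=8 j=2: 19<24, i++
i=9 j=2: 23<24, i++
i=10 j=2: 25>24, j++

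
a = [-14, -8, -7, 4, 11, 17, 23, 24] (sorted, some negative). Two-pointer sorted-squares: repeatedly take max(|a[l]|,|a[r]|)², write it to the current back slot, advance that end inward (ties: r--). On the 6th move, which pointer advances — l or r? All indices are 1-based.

l=1 r=8: |-14|<=|24| out[8]=576, r--
l=1 r=7: |-14|<=|23| out[7]=529, r--
l=1 r=6: |-14|<=|17| out[6]=289, r--
l=1 r=5: |-14|>|11| out[5]=196, l++
l=2 r=5: |-8|<=|11| out[4]=121, r--
l=2 r=4: |-8|>|4| out[3]=64, l++

l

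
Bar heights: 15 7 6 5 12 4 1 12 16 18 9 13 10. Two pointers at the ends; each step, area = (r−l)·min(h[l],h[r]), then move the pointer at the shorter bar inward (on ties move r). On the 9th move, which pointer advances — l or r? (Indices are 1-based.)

l

l=1 r=13: min(15,10)*12=120 best=120 *, r--
l=1 r=12: min(15,13)*11=143 best=143 *, r--
l=1 r=11: min(15,9)*10=90 best=143, r--
l=1 r=10: min(15,18)*9=135 best=143, l++
l=2 r=10: min(7,18)*8=56 best=143, l++
l=3 r=10: min(6,18)*7=42 best=143, l++
l=4 r=10: min(5,18)*6=30 best=143, l++
l=5 r=10: min(12,18)*5=60 best=143, l++
l=6 r=10: min(4,18)*4=16 best=143, l++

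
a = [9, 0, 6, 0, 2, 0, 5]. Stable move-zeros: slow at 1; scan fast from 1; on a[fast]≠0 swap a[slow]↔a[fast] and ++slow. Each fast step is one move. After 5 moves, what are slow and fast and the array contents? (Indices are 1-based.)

(s=1,f=1) a[fast]=9≠0 swap→a[1]=9 → slow++,fast++
(s=2,f=2) a[fast]=0 → fast++
(s=2,f=3) a[fast]=6≠0 swap→a[2]=6 → slow++,fast++
(s=3,f=4) a[fast]=0 → fast++
(s=3,f=5) a[fast]=2≠0 swap→a[3]=2 → slow++,fast++

slow=4, fast=6, a=[9, 6, 2, 0, 0, 0, 5]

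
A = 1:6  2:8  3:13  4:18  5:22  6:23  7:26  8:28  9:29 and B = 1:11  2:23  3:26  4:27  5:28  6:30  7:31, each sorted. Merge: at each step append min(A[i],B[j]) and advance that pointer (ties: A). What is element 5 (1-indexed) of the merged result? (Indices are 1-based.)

merged[5] = 18

[i=1,j=1] A[i]=6<=B[j]=11 take 6 → i++
[i=2,j=1] A[i]=8<=B[j]=11 take 8 → i++
[i=3,j=1] A[i]=13>B[j]=11 take 11 → j++
[i=3,j=2] A[i]=13<=B[j]=23 take 13 → i++
[i=4,j=2] A[i]=18<=B[j]=23 take 18 → i++
[i=5,j=2] A[i]=22<=B[j]=23 take 22 → i++
[i=6,j=2] A[i]=23<=B[j]=23 take 23 → i++
[i=7,j=2] A[i]=26>B[j]=23 take 23 → j++
[i=7,j=3] A[i]=26<=B[j]=26 take 26 → i++
[i=8,j=3] A[i]=28>B[j]=26 take 26 → j++
[i=8,j=4] A[i]=28>B[j]=27 take 27 → j++
[i=8,j=5] A[i]=28<=B[j]=28 take 28 → i++
[i=9,j=5] A[i]=29>B[j]=28 take 28 → j++
[i=9,j=6] A[i]=29<=B[j]=30 take 29 → i++
[i=10,j=6] A done, take B[j]=30 → j++
[i=10,j=7] A done, take B[j]=31 → j++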